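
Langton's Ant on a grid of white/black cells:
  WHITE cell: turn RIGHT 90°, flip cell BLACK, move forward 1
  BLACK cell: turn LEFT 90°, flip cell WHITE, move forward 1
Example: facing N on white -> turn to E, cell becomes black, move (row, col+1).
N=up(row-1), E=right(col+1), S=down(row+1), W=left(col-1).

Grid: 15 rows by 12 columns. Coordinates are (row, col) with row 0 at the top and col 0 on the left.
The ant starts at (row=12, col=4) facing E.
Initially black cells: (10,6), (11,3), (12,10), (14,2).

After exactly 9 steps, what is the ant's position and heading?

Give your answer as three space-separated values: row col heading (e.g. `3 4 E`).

Answer: 11 4 N

Derivation:
Step 1: on WHITE (12,4): turn R to S, flip to black, move to (13,4). |black|=5
Step 2: on WHITE (13,4): turn R to W, flip to black, move to (13,3). |black|=6
Step 3: on WHITE (13,3): turn R to N, flip to black, move to (12,3). |black|=7
Step 4: on WHITE (12,3): turn R to E, flip to black, move to (12,4). |black|=8
Step 5: on BLACK (12,4): turn L to N, flip to white, move to (11,4). |black|=7
Step 6: on WHITE (11,4): turn R to E, flip to black, move to (11,5). |black|=8
Step 7: on WHITE (11,5): turn R to S, flip to black, move to (12,5). |black|=9
Step 8: on WHITE (12,5): turn R to W, flip to black, move to (12,4). |black|=10
Step 9: on WHITE (12,4): turn R to N, flip to black, move to (11,4). |black|=11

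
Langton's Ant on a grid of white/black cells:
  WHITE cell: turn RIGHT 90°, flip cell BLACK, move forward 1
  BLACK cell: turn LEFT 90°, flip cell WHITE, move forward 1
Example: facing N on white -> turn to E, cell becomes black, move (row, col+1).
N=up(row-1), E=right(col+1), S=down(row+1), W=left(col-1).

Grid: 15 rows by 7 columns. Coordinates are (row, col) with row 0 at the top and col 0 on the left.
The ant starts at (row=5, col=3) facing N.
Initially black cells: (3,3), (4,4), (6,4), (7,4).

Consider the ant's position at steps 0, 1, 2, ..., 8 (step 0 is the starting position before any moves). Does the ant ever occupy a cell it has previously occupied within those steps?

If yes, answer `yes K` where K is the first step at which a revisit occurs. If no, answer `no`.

Step 1: on WHITE (5,3): turn R to E, flip to black, move to (5,4). |black|=5 — new cell
Step 2: on WHITE (5,4): turn R to S, flip to black, move to (6,4). |black|=6 — new cell
Step 3: on BLACK (6,4): turn L to E, flip to white, move to (6,5). |black|=5 — new cell
Step 4: on WHITE (6,5): turn R to S, flip to black, move to (7,5). |black|=6 — new cell
Step 5: on WHITE (7,5): turn R to W, flip to black, move to (7,4). |black|=7 — new cell
Step 6: on BLACK (7,4): turn L to S, flip to white, move to (8,4). |black|=6 — new cell
Step 7: on WHITE (8,4): turn R to W, flip to black, move to (8,3). |black|=7 — new cell
Step 8: on WHITE (8,3): turn R to N, flip to black, move to (7,3). |black|=8 — new cell
No revisit within 8 steps.

Answer: no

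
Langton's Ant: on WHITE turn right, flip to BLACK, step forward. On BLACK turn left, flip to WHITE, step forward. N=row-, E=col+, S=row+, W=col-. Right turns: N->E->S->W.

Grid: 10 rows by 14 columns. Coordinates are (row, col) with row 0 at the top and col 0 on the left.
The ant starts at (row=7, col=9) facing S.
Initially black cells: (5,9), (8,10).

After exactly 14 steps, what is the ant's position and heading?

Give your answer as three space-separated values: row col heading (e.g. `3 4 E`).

Answer: 8 12 S

Derivation:
Step 1: on WHITE (7,9): turn R to W, flip to black, move to (7,8). |black|=3
Step 2: on WHITE (7,8): turn R to N, flip to black, move to (6,8). |black|=4
Step 3: on WHITE (6,8): turn R to E, flip to black, move to (6,9). |black|=5
Step 4: on WHITE (6,9): turn R to S, flip to black, move to (7,9). |black|=6
Step 5: on BLACK (7,9): turn L to E, flip to white, move to (7,10). |black|=5
Step 6: on WHITE (7,10): turn R to S, flip to black, move to (8,10). |black|=6
Step 7: on BLACK (8,10): turn L to E, flip to white, move to (8,11). |black|=5
Step 8: on WHITE (8,11): turn R to S, flip to black, move to (9,11). |black|=6
Step 9: on WHITE (9,11): turn R to W, flip to black, move to (9,10). |black|=7
Step 10: on WHITE (9,10): turn R to N, flip to black, move to (8,10). |black|=8
Step 11: on WHITE (8,10): turn R to E, flip to black, move to (8,11). |black|=9
Step 12: on BLACK (8,11): turn L to N, flip to white, move to (7,11). |black|=8
Step 13: on WHITE (7,11): turn R to E, flip to black, move to (7,12). |black|=9
Step 14: on WHITE (7,12): turn R to S, flip to black, move to (8,12). |black|=10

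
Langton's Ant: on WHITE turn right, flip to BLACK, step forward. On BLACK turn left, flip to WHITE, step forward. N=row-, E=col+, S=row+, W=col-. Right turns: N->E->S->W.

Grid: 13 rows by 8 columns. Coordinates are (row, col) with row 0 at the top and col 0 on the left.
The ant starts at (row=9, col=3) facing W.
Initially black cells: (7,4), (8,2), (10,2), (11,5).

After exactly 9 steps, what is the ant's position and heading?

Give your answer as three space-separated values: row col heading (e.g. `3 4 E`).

Step 1: on WHITE (9,3): turn R to N, flip to black, move to (8,3). |black|=5
Step 2: on WHITE (8,3): turn R to E, flip to black, move to (8,4). |black|=6
Step 3: on WHITE (8,4): turn R to S, flip to black, move to (9,4). |black|=7
Step 4: on WHITE (9,4): turn R to W, flip to black, move to (9,3). |black|=8
Step 5: on BLACK (9,3): turn L to S, flip to white, move to (10,3). |black|=7
Step 6: on WHITE (10,3): turn R to W, flip to black, move to (10,2). |black|=8
Step 7: on BLACK (10,2): turn L to S, flip to white, move to (11,2). |black|=7
Step 8: on WHITE (11,2): turn R to W, flip to black, move to (11,1). |black|=8
Step 9: on WHITE (11,1): turn R to N, flip to black, move to (10,1). |black|=9

Answer: 10 1 N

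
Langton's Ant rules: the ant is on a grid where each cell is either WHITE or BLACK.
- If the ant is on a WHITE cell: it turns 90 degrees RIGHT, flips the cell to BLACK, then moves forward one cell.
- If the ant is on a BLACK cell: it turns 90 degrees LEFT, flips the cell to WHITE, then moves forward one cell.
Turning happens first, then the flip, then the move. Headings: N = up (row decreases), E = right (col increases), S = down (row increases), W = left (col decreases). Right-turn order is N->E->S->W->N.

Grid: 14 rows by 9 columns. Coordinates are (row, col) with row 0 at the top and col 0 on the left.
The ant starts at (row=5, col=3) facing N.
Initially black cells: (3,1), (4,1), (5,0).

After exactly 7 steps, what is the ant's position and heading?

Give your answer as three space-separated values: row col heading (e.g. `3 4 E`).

Answer: 4 3 E

Derivation:
Step 1: on WHITE (5,3): turn R to E, flip to black, move to (5,4). |black|=4
Step 2: on WHITE (5,4): turn R to S, flip to black, move to (6,4). |black|=5
Step 3: on WHITE (6,4): turn R to W, flip to black, move to (6,3). |black|=6
Step 4: on WHITE (6,3): turn R to N, flip to black, move to (5,3). |black|=7
Step 5: on BLACK (5,3): turn L to W, flip to white, move to (5,2). |black|=6
Step 6: on WHITE (5,2): turn R to N, flip to black, move to (4,2). |black|=7
Step 7: on WHITE (4,2): turn R to E, flip to black, move to (4,3). |black|=8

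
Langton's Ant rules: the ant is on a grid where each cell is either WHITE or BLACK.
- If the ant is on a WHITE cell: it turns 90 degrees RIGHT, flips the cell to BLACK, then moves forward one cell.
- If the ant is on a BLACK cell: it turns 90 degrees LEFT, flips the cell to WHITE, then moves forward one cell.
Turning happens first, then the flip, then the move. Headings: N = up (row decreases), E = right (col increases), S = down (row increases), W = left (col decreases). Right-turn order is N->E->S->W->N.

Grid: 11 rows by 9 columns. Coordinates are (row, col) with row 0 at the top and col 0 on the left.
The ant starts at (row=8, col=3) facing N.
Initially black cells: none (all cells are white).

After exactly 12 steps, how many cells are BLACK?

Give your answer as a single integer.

Answer: 8

Derivation:
Step 1: on WHITE (8,3): turn R to E, flip to black, move to (8,4). |black|=1
Step 2: on WHITE (8,4): turn R to S, flip to black, move to (9,4). |black|=2
Step 3: on WHITE (9,4): turn R to W, flip to black, move to (9,3). |black|=3
Step 4: on WHITE (9,3): turn R to N, flip to black, move to (8,3). |black|=4
Step 5: on BLACK (8,3): turn L to W, flip to white, move to (8,2). |black|=3
Step 6: on WHITE (8,2): turn R to N, flip to black, move to (7,2). |black|=4
Step 7: on WHITE (7,2): turn R to E, flip to black, move to (7,3). |black|=5
Step 8: on WHITE (7,3): turn R to S, flip to black, move to (8,3). |black|=6
Step 9: on WHITE (8,3): turn R to W, flip to black, move to (8,2). |black|=7
Step 10: on BLACK (8,2): turn L to S, flip to white, move to (9,2). |black|=6
Step 11: on WHITE (9,2): turn R to W, flip to black, move to (9,1). |black|=7
Step 12: on WHITE (9,1): turn R to N, flip to black, move to (8,1). |black|=8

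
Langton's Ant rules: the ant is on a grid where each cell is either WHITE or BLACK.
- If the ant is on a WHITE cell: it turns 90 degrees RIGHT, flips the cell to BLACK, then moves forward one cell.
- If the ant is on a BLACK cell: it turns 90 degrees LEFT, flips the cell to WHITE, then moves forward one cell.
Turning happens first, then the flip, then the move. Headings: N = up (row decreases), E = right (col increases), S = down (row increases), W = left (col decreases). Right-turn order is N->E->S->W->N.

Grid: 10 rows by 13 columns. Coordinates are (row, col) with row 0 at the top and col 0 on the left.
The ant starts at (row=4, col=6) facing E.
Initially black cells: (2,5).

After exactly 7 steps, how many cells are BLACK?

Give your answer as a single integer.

Answer: 6

Derivation:
Step 1: on WHITE (4,6): turn R to S, flip to black, move to (5,6). |black|=2
Step 2: on WHITE (5,6): turn R to W, flip to black, move to (5,5). |black|=3
Step 3: on WHITE (5,5): turn R to N, flip to black, move to (4,5). |black|=4
Step 4: on WHITE (4,5): turn R to E, flip to black, move to (4,6). |black|=5
Step 5: on BLACK (4,6): turn L to N, flip to white, move to (3,6). |black|=4
Step 6: on WHITE (3,6): turn R to E, flip to black, move to (3,7). |black|=5
Step 7: on WHITE (3,7): turn R to S, flip to black, move to (4,7). |black|=6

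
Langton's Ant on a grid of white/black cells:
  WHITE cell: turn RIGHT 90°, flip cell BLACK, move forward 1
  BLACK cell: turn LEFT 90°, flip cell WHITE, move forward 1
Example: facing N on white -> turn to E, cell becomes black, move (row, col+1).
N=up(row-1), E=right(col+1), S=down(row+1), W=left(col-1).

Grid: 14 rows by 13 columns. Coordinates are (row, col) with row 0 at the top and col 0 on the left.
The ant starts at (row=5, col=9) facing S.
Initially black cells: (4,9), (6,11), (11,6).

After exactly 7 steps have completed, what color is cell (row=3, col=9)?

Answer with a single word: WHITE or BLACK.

Step 1: on WHITE (5,9): turn R to W, flip to black, move to (5,8). |black|=4
Step 2: on WHITE (5,8): turn R to N, flip to black, move to (4,8). |black|=5
Step 3: on WHITE (4,8): turn R to E, flip to black, move to (4,9). |black|=6
Step 4: on BLACK (4,9): turn L to N, flip to white, move to (3,9). |black|=5
Step 5: on WHITE (3,9): turn R to E, flip to black, move to (3,10). |black|=6
Step 6: on WHITE (3,10): turn R to S, flip to black, move to (4,10). |black|=7
Step 7: on WHITE (4,10): turn R to W, flip to black, move to (4,9). |black|=8

Answer: BLACK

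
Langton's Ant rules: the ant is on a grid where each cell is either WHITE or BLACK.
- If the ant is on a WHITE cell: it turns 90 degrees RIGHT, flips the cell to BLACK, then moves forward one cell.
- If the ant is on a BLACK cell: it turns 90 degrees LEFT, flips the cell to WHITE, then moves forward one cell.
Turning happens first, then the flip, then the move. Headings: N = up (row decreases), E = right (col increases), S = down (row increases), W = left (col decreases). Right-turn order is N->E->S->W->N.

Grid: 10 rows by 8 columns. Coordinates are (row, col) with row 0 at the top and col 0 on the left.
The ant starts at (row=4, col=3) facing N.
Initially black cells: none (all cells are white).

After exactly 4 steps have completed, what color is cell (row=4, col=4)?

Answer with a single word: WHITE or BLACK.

Answer: BLACK

Derivation:
Step 1: on WHITE (4,3): turn R to E, flip to black, move to (4,4). |black|=1
Step 2: on WHITE (4,4): turn R to S, flip to black, move to (5,4). |black|=2
Step 3: on WHITE (5,4): turn R to W, flip to black, move to (5,3). |black|=3
Step 4: on WHITE (5,3): turn R to N, flip to black, move to (4,3). |black|=4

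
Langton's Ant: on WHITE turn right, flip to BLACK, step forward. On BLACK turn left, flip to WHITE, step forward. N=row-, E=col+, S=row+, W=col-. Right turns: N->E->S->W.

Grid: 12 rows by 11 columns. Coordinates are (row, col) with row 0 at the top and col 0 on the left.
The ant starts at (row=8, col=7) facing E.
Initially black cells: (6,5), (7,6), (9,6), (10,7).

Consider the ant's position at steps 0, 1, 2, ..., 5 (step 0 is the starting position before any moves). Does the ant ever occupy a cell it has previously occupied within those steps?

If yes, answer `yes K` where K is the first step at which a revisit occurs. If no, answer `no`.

Step 1: on WHITE (8,7): turn R to S, flip to black, move to (9,7). |black|=5 — new cell
Step 2: on WHITE (9,7): turn R to W, flip to black, move to (9,6). |black|=6 — new cell
Step 3: on BLACK (9,6): turn L to S, flip to white, move to (10,6). |black|=5 — new cell
Step 4: on WHITE (10,6): turn R to W, flip to black, move to (10,5). |black|=6 — new cell
Step 5: on WHITE (10,5): turn R to N, flip to black, move to (9,5). |black|=7 — new cell
No revisit within 5 steps.

Answer: no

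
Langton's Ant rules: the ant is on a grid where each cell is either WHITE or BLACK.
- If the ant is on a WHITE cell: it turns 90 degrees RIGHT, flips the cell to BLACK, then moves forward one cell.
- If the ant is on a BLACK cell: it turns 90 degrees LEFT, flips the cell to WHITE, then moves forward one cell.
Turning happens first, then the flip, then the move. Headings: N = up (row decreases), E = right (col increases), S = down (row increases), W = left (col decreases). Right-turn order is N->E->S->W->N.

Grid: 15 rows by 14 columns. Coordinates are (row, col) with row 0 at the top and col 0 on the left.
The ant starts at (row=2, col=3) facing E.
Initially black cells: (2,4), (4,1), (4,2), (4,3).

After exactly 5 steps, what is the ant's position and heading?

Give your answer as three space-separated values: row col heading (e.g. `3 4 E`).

Step 1: on WHITE (2,3): turn R to S, flip to black, move to (3,3). |black|=5
Step 2: on WHITE (3,3): turn R to W, flip to black, move to (3,2). |black|=6
Step 3: on WHITE (3,2): turn R to N, flip to black, move to (2,2). |black|=7
Step 4: on WHITE (2,2): turn R to E, flip to black, move to (2,3). |black|=8
Step 5: on BLACK (2,3): turn L to N, flip to white, move to (1,3). |black|=7

Answer: 1 3 N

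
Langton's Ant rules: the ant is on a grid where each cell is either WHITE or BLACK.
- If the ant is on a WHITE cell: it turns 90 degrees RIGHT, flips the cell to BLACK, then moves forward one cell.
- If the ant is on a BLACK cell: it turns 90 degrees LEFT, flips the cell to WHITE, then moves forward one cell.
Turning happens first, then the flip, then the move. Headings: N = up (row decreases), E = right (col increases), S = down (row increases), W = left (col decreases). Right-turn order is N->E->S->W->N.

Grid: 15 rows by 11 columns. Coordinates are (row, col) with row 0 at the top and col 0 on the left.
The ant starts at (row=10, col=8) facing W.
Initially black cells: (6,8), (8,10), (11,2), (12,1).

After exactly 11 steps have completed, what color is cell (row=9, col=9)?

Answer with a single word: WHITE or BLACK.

Answer: BLACK

Derivation:
Step 1: on WHITE (10,8): turn R to N, flip to black, move to (9,8). |black|=5
Step 2: on WHITE (9,8): turn R to E, flip to black, move to (9,9). |black|=6
Step 3: on WHITE (9,9): turn R to S, flip to black, move to (10,9). |black|=7
Step 4: on WHITE (10,9): turn R to W, flip to black, move to (10,8). |black|=8
Step 5: on BLACK (10,8): turn L to S, flip to white, move to (11,8). |black|=7
Step 6: on WHITE (11,8): turn R to W, flip to black, move to (11,7). |black|=8
Step 7: on WHITE (11,7): turn R to N, flip to black, move to (10,7). |black|=9
Step 8: on WHITE (10,7): turn R to E, flip to black, move to (10,8). |black|=10
Step 9: on WHITE (10,8): turn R to S, flip to black, move to (11,8). |black|=11
Step 10: on BLACK (11,8): turn L to E, flip to white, move to (11,9). |black|=10
Step 11: on WHITE (11,9): turn R to S, flip to black, move to (12,9). |black|=11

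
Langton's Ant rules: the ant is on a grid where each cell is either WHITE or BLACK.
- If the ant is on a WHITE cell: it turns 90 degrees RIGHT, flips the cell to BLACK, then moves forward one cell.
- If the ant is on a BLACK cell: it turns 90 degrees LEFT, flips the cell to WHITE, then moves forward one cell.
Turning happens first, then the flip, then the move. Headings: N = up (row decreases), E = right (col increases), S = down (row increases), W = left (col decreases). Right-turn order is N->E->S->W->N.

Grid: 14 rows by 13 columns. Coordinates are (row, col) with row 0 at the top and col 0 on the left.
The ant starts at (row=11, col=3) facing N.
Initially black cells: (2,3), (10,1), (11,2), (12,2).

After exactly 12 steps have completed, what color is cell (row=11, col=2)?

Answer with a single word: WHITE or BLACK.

Answer: WHITE

Derivation:
Step 1: on WHITE (11,3): turn R to E, flip to black, move to (11,4). |black|=5
Step 2: on WHITE (11,4): turn R to S, flip to black, move to (12,4). |black|=6
Step 3: on WHITE (12,4): turn R to W, flip to black, move to (12,3). |black|=7
Step 4: on WHITE (12,3): turn R to N, flip to black, move to (11,3). |black|=8
Step 5: on BLACK (11,3): turn L to W, flip to white, move to (11,2). |black|=7
Step 6: on BLACK (11,2): turn L to S, flip to white, move to (12,2). |black|=6
Step 7: on BLACK (12,2): turn L to E, flip to white, move to (12,3). |black|=5
Step 8: on BLACK (12,3): turn L to N, flip to white, move to (11,3). |black|=4
Step 9: on WHITE (11,3): turn R to E, flip to black, move to (11,4). |black|=5
Step 10: on BLACK (11,4): turn L to N, flip to white, move to (10,4). |black|=4
Step 11: on WHITE (10,4): turn R to E, flip to black, move to (10,5). |black|=5
Step 12: on WHITE (10,5): turn R to S, flip to black, move to (11,5). |black|=6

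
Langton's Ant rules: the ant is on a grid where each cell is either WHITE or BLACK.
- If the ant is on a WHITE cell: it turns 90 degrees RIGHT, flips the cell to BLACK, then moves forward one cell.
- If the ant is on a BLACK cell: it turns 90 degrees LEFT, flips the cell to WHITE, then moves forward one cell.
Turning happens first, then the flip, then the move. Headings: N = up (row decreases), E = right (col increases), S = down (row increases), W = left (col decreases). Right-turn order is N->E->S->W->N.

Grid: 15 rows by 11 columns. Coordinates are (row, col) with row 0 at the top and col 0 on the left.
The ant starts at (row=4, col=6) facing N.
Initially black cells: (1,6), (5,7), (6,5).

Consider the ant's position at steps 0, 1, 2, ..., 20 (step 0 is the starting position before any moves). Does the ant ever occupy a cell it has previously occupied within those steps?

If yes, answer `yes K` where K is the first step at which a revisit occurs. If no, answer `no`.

Step 1: on WHITE (4,6): turn R to E, flip to black, move to (4,7). |black|=4 — new cell
Step 2: on WHITE (4,7): turn R to S, flip to black, move to (5,7). |black|=5 — new cell
Step 3: on BLACK (5,7): turn L to E, flip to white, move to (5,8). |black|=4 — new cell
Step 4: on WHITE (5,8): turn R to S, flip to black, move to (6,8). |black|=5 — new cell
Step 5: on WHITE (6,8): turn R to W, flip to black, move to (6,7). |black|=6 — new cell
Step 6: on WHITE (6,7): turn R to N, flip to black, move to (5,7). |black|=7 — REVISIT

Answer: yes 6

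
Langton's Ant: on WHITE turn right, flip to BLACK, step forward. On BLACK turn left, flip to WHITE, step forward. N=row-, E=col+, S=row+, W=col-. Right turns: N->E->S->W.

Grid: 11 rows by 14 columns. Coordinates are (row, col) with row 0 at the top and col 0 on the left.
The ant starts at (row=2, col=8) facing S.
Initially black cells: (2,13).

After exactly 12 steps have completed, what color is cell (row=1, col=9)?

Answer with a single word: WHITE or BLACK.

Step 1: on WHITE (2,8): turn R to W, flip to black, move to (2,7). |black|=2
Step 2: on WHITE (2,7): turn R to N, flip to black, move to (1,7). |black|=3
Step 3: on WHITE (1,7): turn R to E, flip to black, move to (1,8). |black|=4
Step 4: on WHITE (1,8): turn R to S, flip to black, move to (2,8). |black|=5
Step 5: on BLACK (2,8): turn L to E, flip to white, move to (2,9). |black|=4
Step 6: on WHITE (2,9): turn R to S, flip to black, move to (3,9). |black|=5
Step 7: on WHITE (3,9): turn R to W, flip to black, move to (3,8). |black|=6
Step 8: on WHITE (3,8): turn R to N, flip to black, move to (2,8). |black|=7
Step 9: on WHITE (2,8): turn R to E, flip to black, move to (2,9). |black|=8
Step 10: on BLACK (2,9): turn L to N, flip to white, move to (1,9). |black|=7
Step 11: on WHITE (1,9): turn R to E, flip to black, move to (1,10). |black|=8
Step 12: on WHITE (1,10): turn R to S, flip to black, move to (2,10). |black|=9

Answer: BLACK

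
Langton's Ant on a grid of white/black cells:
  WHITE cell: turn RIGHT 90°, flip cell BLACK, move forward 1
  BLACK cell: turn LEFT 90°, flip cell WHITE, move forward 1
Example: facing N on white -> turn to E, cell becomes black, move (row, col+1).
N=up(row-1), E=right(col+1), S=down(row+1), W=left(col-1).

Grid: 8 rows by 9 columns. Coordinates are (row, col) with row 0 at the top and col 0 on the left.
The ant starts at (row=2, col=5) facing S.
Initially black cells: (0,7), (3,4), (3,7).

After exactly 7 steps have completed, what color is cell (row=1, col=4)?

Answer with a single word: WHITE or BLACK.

Answer: BLACK

Derivation:
Step 1: on WHITE (2,5): turn R to W, flip to black, move to (2,4). |black|=4
Step 2: on WHITE (2,4): turn R to N, flip to black, move to (1,4). |black|=5
Step 3: on WHITE (1,4): turn R to E, flip to black, move to (1,5). |black|=6
Step 4: on WHITE (1,5): turn R to S, flip to black, move to (2,5). |black|=7
Step 5: on BLACK (2,5): turn L to E, flip to white, move to (2,6). |black|=6
Step 6: on WHITE (2,6): turn R to S, flip to black, move to (3,6). |black|=7
Step 7: on WHITE (3,6): turn R to W, flip to black, move to (3,5). |black|=8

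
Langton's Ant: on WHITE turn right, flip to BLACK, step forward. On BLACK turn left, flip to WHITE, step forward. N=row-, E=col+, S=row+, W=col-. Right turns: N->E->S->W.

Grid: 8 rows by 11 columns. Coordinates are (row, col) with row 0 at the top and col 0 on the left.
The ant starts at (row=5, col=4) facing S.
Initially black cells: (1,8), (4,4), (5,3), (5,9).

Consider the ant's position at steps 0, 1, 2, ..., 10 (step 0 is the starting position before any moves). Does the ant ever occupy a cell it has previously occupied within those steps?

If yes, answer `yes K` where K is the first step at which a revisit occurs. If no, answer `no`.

Answer: yes 5

Derivation:
Step 1: on WHITE (5,4): turn R to W, flip to black, move to (5,3). |black|=5 — new cell
Step 2: on BLACK (5,3): turn L to S, flip to white, move to (6,3). |black|=4 — new cell
Step 3: on WHITE (6,3): turn R to W, flip to black, move to (6,2). |black|=5 — new cell
Step 4: on WHITE (6,2): turn R to N, flip to black, move to (5,2). |black|=6 — new cell
Step 5: on WHITE (5,2): turn R to E, flip to black, move to (5,3). |black|=7 — REVISIT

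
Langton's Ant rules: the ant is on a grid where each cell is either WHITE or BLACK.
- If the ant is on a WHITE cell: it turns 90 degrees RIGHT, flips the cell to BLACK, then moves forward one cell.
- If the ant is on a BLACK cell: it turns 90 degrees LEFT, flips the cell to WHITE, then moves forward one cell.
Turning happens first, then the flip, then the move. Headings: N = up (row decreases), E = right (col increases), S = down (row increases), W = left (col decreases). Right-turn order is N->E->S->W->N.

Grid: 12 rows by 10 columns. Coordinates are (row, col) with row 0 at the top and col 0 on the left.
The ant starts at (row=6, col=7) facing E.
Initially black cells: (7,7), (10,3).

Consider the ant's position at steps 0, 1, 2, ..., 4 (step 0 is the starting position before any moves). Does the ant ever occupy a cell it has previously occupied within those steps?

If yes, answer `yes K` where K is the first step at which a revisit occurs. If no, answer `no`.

Answer: no

Derivation:
Step 1: on WHITE (6,7): turn R to S, flip to black, move to (7,7). |black|=3 — new cell
Step 2: on BLACK (7,7): turn L to E, flip to white, move to (7,8). |black|=2 — new cell
Step 3: on WHITE (7,8): turn R to S, flip to black, move to (8,8). |black|=3 — new cell
Step 4: on WHITE (8,8): turn R to W, flip to black, move to (8,7). |black|=4 — new cell
No revisit within 4 steps.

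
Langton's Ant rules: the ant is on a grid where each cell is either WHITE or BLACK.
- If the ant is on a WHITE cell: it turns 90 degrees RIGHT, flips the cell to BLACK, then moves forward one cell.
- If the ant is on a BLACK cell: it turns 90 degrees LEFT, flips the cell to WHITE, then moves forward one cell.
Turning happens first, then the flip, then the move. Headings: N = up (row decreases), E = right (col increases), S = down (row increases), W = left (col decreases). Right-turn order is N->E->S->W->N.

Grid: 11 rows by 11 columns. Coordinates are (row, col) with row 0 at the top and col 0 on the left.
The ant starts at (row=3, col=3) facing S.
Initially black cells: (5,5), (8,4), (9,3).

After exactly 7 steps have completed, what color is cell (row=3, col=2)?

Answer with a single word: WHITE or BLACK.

Answer: BLACK

Derivation:
Step 1: on WHITE (3,3): turn R to W, flip to black, move to (3,2). |black|=4
Step 2: on WHITE (3,2): turn R to N, flip to black, move to (2,2). |black|=5
Step 3: on WHITE (2,2): turn R to E, flip to black, move to (2,3). |black|=6
Step 4: on WHITE (2,3): turn R to S, flip to black, move to (3,3). |black|=7
Step 5: on BLACK (3,3): turn L to E, flip to white, move to (3,4). |black|=6
Step 6: on WHITE (3,4): turn R to S, flip to black, move to (4,4). |black|=7
Step 7: on WHITE (4,4): turn R to W, flip to black, move to (4,3). |black|=8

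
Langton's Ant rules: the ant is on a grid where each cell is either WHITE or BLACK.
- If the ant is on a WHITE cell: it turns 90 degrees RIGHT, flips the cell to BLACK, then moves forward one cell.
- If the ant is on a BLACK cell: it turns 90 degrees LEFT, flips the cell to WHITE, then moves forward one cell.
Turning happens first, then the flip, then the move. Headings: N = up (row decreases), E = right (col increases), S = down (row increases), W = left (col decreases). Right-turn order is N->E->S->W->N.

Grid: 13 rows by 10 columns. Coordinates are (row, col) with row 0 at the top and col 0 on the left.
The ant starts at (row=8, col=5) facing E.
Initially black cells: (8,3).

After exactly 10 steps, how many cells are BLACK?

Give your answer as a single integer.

Answer: 7

Derivation:
Step 1: on WHITE (8,5): turn R to S, flip to black, move to (9,5). |black|=2
Step 2: on WHITE (9,5): turn R to W, flip to black, move to (9,4). |black|=3
Step 3: on WHITE (9,4): turn R to N, flip to black, move to (8,4). |black|=4
Step 4: on WHITE (8,4): turn R to E, flip to black, move to (8,5). |black|=5
Step 5: on BLACK (8,5): turn L to N, flip to white, move to (7,5). |black|=4
Step 6: on WHITE (7,5): turn R to E, flip to black, move to (7,6). |black|=5
Step 7: on WHITE (7,6): turn R to S, flip to black, move to (8,6). |black|=6
Step 8: on WHITE (8,6): turn R to W, flip to black, move to (8,5). |black|=7
Step 9: on WHITE (8,5): turn R to N, flip to black, move to (7,5). |black|=8
Step 10: on BLACK (7,5): turn L to W, flip to white, move to (7,4). |black|=7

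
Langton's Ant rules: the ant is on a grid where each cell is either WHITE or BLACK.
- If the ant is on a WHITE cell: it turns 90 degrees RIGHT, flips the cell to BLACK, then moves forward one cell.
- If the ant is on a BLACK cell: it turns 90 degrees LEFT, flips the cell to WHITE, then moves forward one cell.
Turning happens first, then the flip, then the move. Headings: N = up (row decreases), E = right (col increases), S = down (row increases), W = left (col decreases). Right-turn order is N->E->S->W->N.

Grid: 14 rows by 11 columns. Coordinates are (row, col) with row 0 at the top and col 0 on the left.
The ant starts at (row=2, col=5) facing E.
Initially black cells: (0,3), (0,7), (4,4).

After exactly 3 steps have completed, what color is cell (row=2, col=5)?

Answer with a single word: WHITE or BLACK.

Step 1: on WHITE (2,5): turn R to S, flip to black, move to (3,5). |black|=4
Step 2: on WHITE (3,5): turn R to W, flip to black, move to (3,4). |black|=5
Step 3: on WHITE (3,4): turn R to N, flip to black, move to (2,4). |black|=6

Answer: BLACK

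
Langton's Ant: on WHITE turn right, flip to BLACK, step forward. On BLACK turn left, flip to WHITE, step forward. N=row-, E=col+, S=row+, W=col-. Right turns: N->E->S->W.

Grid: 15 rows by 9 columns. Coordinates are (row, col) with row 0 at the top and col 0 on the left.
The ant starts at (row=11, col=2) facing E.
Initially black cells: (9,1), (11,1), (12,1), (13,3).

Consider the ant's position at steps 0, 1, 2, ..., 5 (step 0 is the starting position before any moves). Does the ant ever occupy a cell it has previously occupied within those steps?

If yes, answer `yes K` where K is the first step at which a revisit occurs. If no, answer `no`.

Step 1: on WHITE (11,2): turn R to S, flip to black, move to (12,2). |black|=5 — new cell
Step 2: on WHITE (12,2): turn R to W, flip to black, move to (12,1). |black|=6 — new cell
Step 3: on BLACK (12,1): turn L to S, flip to white, move to (13,1). |black|=5 — new cell
Step 4: on WHITE (13,1): turn R to W, flip to black, move to (13,0). |black|=6 — new cell
Step 5: on WHITE (13,0): turn R to N, flip to black, move to (12,0). |black|=7 — new cell
No revisit within 5 steps.

Answer: no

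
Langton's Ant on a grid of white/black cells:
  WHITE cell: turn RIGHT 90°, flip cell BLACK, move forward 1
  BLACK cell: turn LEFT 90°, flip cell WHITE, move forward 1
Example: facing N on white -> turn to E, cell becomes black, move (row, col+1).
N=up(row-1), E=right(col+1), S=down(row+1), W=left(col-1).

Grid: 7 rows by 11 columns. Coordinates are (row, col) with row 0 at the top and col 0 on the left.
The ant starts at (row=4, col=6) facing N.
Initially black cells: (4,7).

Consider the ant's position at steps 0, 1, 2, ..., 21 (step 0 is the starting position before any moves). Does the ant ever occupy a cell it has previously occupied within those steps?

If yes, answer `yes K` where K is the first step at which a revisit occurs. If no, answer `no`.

Answer: yes 5

Derivation:
Step 1: on WHITE (4,6): turn R to E, flip to black, move to (4,7). |black|=2 — new cell
Step 2: on BLACK (4,7): turn L to N, flip to white, move to (3,7). |black|=1 — new cell
Step 3: on WHITE (3,7): turn R to E, flip to black, move to (3,8). |black|=2 — new cell
Step 4: on WHITE (3,8): turn R to S, flip to black, move to (4,8). |black|=3 — new cell
Step 5: on WHITE (4,8): turn R to W, flip to black, move to (4,7). |black|=4 — REVISIT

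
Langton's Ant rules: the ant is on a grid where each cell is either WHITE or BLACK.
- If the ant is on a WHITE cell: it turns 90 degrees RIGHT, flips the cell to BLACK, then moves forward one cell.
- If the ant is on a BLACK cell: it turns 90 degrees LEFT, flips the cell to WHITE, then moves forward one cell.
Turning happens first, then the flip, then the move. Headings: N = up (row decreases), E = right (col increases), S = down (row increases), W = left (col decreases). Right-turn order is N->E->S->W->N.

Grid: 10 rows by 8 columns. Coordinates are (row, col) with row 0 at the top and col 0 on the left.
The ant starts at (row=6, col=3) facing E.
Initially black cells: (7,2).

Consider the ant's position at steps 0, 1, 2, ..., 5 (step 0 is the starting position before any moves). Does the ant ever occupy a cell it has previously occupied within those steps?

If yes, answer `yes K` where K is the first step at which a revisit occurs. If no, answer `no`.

Answer: no

Derivation:
Step 1: on WHITE (6,3): turn R to S, flip to black, move to (7,3). |black|=2 — new cell
Step 2: on WHITE (7,3): turn R to W, flip to black, move to (7,2). |black|=3 — new cell
Step 3: on BLACK (7,2): turn L to S, flip to white, move to (8,2). |black|=2 — new cell
Step 4: on WHITE (8,2): turn R to W, flip to black, move to (8,1). |black|=3 — new cell
Step 5: on WHITE (8,1): turn R to N, flip to black, move to (7,1). |black|=4 — new cell
No revisit within 5 steps.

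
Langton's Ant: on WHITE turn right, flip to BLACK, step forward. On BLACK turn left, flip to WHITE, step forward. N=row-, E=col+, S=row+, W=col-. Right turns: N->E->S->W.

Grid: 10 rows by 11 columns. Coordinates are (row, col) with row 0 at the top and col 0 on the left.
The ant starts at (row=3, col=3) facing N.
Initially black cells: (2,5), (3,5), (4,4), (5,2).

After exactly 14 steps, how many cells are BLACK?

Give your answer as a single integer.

Step 1: on WHITE (3,3): turn R to E, flip to black, move to (3,4). |black|=5
Step 2: on WHITE (3,4): turn R to S, flip to black, move to (4,4). |black|=6
Step 3: on BLACK (4,4): turn L to E, flip to white, move to (4,5). |black|=5
Step 4: on WHITE (4,5): turn R to S, flip to black, move to (5,5). |black|=6
Step 5: on WHITE (5,5): turn R to W, flip to black, move to (5,4). |black|=7
Step 6: on WHITE (5,4): turn R to N, flip to black, move to (4,4). |black|=8
Step 7: on WHITE (4,4): turn R to E, flip to black, move to (4,5). |black|=9
Step 8: on BLACK (4,5): turn L to N, flip to white, move to (3,5). |black|=8
Step 9: on BLACK (3,5): turn L to W, flip to white, move to (3,4). |black|=7
Step 10: on BLACK (3,4): turn L to S, flip to white, move to (4,4). |black|=6
Step 11: on BLACK (4,4): turn L to E, flip to white, move to (4,5). |black|=5
Step 12: on WHITE (4,5): turn R to S, flip to black, move to (5,5). |black|=6
Step 13: on BLACK (5,5): turn L to E, flip to white, move to (5,6). |black|=5
Step 14: on WHITE (5,6): turn R to S, flip to black, move to (6,6). |black|=6

Answer: 6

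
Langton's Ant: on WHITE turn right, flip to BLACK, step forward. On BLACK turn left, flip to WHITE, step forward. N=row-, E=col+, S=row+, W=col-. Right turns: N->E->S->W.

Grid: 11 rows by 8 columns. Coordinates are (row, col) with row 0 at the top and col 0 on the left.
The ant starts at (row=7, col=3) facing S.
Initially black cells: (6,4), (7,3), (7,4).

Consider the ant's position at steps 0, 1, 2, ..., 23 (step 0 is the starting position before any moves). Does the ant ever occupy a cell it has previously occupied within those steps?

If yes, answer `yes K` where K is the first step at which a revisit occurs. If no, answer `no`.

Answer: yes 6

Derivation:
Step 1: on BLACK (7,3): turn L to E, flip to white, move to (7,4). |black|=2 — new cell
Step 2: on BLACK (7,4): turn L to N, flip to white, move to (6,4). |black|=1 — new cell
Step 3: on BLACK (6,4): turn L to W, flip to white, move to (6,3). |black|=0 — new cell
Step 4: on WHITE (6,3): turn R to N, flip to black, move to (5,3). |black|=1 — new cell
Step 5: on WHITE (5,3): turn R to E, flip to black, move to (5,4). |black|=2 — new cell
Step 6: on WHITE (5,4): turn R to S, flip to black, move to (6,4). |black|=3 — REVISIT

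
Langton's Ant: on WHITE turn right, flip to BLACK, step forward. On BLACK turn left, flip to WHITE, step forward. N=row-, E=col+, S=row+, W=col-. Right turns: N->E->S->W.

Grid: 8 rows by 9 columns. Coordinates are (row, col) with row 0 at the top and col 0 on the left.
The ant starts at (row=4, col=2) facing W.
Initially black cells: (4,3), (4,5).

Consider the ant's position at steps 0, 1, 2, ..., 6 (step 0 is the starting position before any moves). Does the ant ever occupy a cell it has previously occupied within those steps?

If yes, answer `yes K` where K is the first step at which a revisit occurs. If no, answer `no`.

Answer: no

Derivation:
Step 1: on WHITE (4,2): turn R to N, flip to black, move to (3,2). |black|=3 — new cell
Step 2: on WHITE (3,2): turn R to E, flip to black, move to (3,3). |black|=4 — new cell
Step 3: on WHITE (3,3): turn R to S, flip to black, move to (4,3). |black|=5 — new cell
Step 4: on BLACK (4,3): turn L to E, flip to white, move to (4,4). |black|=4 — new cell
Step 5: on WHITE (4,4): turn R to S, flip to black, move to (5,4). |black|=5 — new cell
Step 6: on WHITE (5,4): turn R to W, flip to black, move to (5,3). |black|=6 — new cell
No revisit within 6 steps.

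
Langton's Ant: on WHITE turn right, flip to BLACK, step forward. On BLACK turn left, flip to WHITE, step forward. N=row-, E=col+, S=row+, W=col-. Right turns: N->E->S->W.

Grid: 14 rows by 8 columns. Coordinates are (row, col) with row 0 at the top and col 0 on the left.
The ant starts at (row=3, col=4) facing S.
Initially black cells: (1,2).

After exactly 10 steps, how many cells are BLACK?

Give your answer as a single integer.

Step 1: on WHITE (3,4): turn R to W, flip to black, move to (3,3). |black|=2
Step 2: on WHITE (3,3): turn R to N, flip to black, move to (2,3). |black|=3
Step 3: on WHITE (2,3): turn R to E, flip to black, move to (2,4). |black|=4
Step 4: on WHITE (2,4): turn R to S, flip to black, move to (3,4). |black|=5
Step 5: on BLACK (3,4): turn L to E, flip to white, move to (3,5). |black|=4
Step 6: on WHITE (3,5): turn R to S, flip to black, move to (4,5). |black|=5
Step 7: on WHITE (4,5): turn R to W, flip to black, move to (4,4). |black|=6
Step 8: on WHITE (4,4): turn R to N, flip to black, move to (3,4). |black|=7
Step 9: on WHITE (3,4): turn R to E, flip to black, move to (3,5). |black|=8
Step 10: on BLACK (3,5): turn L to N, flip to white, move to (2,5). |black|=7

Answer: 7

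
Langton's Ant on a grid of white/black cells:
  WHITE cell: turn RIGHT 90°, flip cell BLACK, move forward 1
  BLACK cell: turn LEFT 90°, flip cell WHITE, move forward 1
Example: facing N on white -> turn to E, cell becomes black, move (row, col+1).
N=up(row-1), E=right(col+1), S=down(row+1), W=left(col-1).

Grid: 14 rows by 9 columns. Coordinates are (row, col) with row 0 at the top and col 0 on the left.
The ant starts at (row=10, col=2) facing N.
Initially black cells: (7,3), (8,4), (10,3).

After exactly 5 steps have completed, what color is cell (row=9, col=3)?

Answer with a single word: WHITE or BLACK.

Step 1: on WHITE (10,2): turn R to E, flip to black, move to (10,3). |black|=4
Step 2: on BLACK (10,3): turn L to N, flip to white, move to (9,3). |black|=3
Step 3: on WHITE (9,3): turn R to E, flip to black, move to (9,4). |black|=4
Step 4: on WHITE (9,4): turn R to S, flip to black, move to (10,4). |black|=5
Step 5: on WHITE (10,4): turn R to W, flip to black, move to (10,3). |black|=6

Answer: BLACK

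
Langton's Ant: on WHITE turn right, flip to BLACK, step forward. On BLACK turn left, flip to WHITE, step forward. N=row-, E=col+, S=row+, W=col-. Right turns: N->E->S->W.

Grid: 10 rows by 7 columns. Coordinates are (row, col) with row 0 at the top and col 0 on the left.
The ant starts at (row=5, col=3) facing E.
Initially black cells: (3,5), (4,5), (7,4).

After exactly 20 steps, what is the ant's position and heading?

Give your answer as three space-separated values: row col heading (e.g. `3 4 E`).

Step 1: on WHITE (5,3): turn R to S, flip to black, move to (6,3). |black|=4
Step 2: on WHITE (6,3): turn R to W, flip to black, move to (6,2). |black|=5
Step 3: on WHITE (6,2): turn R to N, flip to black, move to (5,2). |black|=6
Step 4: on WHITE (5,2): turn R to E, flip to black, move to (5,3). |black|=7
Step 5: on BLACK (5,3): turn L to N, flip to white, move to (4,3). |black|=6
Step 6: on WHITE (4,3): turn R to E, flip to black, move to (4,4). |black|=7
Step 7: on WHITE (4,4): turn R to S, flip to black, move to (5,4). |black|=8
Step 8: on WHITE (5,4): turn R to W, flip to black, move to (5,3). |black|=9
Step 9: on WHITE (5,3): turn R to N, flip to black, move to (4,3). |black|=10
Step 10: on BLACK (4,3): turn L to W, flip to white, move to (4,2). |black|=9
Step 11: on WHITE (4,2): turn R to N, flip to black, move to (3,2). |black|=10
Step 12: on WHITE (3,2): turn R to E, flip to black, move to (3,3). |black|=11
Step 13: on WHITE (3,3): turn R to S, flip to black, move to (4,3). |black|=12
Step 14: on WHITE (4,3): turn R to W, flip to black, move to (4,2). |black|=13
Step 15: on BLACK (4,2): turn L to S, flip to white, move to (5,2). |black|=12
Step 16: on BLACK (5,2): turn L to E, flip to white, move to (5,3). |black|=11
Step 17: on BLACK (5,3): turn L to N, flip to white, move to (4,3). |black|=10
Step 18: on BLACK (4,3): turn L to W, flip to white, move to (4,2). |black|=9
Step 19: on WHITE (4,2): turn R to N, flip to black, move to (3,2). |black|=10
Step 20: on BLACK (3,2): turn L to W, flip to white, move to (3,1). |black|=9

Answer: 3 1 W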